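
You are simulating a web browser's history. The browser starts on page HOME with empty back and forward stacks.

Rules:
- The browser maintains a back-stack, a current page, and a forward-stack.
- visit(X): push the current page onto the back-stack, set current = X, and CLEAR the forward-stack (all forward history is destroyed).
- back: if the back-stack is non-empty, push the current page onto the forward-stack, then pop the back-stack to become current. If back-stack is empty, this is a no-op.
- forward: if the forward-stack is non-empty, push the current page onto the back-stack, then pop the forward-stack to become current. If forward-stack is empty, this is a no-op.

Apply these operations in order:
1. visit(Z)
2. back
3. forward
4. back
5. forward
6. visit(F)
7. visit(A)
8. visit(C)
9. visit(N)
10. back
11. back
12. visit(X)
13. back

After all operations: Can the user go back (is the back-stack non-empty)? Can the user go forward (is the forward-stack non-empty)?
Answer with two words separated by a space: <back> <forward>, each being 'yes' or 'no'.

Answer: yes yes

Derivation:
After 1 (visit(Z)): cur=Z back=1 fwd=0
After 2 (back): cur=HOME back=0 fwd=1
After 3 (forward): cur=Z back=1 fwd=0
After 4 (back): cur=HOME back=0 fwd=1
After 5 (forward): cur=Z back=1 fwd=0
After 6 (visit(F)): cur=F back=2 fwd=0
After 7 (visit(A)): cur=A back=3 fwd=0
After 8 (visit(C)): cur=C back=4 fwd=0
After 9 (visit(N)): cur=N back=5 fwd=0
After 10 (back): cur=C back=4 fwd=1
After 11 (back): cur=A back=3 fwd=2
After 12 (visit(X)): cur=X back=4 fwd=0
After 13 (back): cur=A back=3 fwd=1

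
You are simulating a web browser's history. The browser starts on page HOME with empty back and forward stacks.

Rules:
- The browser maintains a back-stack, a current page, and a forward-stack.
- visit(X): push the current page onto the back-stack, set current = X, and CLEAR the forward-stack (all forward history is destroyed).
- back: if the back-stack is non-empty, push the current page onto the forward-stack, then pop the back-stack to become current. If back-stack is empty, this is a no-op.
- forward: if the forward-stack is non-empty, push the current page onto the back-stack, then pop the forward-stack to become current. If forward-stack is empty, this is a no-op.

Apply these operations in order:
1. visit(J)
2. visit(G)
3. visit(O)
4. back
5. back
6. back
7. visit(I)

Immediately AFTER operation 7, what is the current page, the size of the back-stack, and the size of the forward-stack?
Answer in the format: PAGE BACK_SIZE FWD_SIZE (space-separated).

After 1 (visit(J)): cur=J back=1 fwd=0
After 2 (visit(G)): cur=G back=2 fwd=0
After 3 (visit(O)): cur=O back=3 fwd=0
After 4 (back): cur=G back=2 fwd=1
After 5 (back): cur=J back=1 fwd=2
After 6 (back): cur=HOME back=0 fwd=3
After 7 (visit(I)): cur=I back=1 fwd=0

I 1 0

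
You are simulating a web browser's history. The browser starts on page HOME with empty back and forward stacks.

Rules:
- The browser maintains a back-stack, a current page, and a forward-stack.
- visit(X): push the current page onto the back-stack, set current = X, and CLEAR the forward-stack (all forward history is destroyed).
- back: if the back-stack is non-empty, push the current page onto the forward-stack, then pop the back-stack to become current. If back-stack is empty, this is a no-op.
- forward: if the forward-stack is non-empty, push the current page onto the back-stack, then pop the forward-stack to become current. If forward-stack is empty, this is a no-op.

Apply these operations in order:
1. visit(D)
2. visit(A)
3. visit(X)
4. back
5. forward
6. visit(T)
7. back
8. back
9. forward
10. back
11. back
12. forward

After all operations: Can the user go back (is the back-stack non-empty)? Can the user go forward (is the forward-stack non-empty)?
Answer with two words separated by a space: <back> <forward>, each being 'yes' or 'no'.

Answer: yes yes

Derivation:
After 1 (visit(D)): cur=D back=1 fwd=0
After 2 (visit(A)): cur=A back=2 fwd=0
After 3 (visit(X)): cur=X back=3 fwd=0
After 4 (back): cur=A back=2 fwd=1
After 5 (forward): cur=X back=3 fwd=0
After 6 (visit(T)): cur=T back=4 fwd=0
After 7 (back): cur=X back=3 fwd=1
After 8 (back): cur=A back=2 fwd=2
After 9 (forward): cur=X back=3 fwd=1
After 10 (back): cur=A back=2 fwd=2
After 11 (back): cur=D back=1 fwd=3
After 12 (forward): cur=A back=2 fwd=2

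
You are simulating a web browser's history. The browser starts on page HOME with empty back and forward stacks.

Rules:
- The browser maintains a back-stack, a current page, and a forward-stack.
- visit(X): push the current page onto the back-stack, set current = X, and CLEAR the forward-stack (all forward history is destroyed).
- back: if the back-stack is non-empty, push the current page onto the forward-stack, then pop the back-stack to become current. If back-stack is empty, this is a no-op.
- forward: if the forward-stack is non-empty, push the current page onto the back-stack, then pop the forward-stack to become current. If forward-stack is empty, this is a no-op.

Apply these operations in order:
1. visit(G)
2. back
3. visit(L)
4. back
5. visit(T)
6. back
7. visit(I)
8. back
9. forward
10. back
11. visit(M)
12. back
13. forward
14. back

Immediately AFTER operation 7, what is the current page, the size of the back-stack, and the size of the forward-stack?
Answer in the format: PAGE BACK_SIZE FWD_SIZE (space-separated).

After 1 (visit(G)): cur=G back=1 fwd=0
After 2 (back): cur=HOME back=0 fwd=1
After 3 (visit(L)): cur=L back=1 fwd=0
After 4 (back): cur=HOME back=0 fwd=1
After 5 (visit(T)): cur=T back=1 fwd=0
After 6 (back): cur=HOME back=0 fwd=1
After 7 (visit(I)): cur=I back=1 fwd=0

I 1 0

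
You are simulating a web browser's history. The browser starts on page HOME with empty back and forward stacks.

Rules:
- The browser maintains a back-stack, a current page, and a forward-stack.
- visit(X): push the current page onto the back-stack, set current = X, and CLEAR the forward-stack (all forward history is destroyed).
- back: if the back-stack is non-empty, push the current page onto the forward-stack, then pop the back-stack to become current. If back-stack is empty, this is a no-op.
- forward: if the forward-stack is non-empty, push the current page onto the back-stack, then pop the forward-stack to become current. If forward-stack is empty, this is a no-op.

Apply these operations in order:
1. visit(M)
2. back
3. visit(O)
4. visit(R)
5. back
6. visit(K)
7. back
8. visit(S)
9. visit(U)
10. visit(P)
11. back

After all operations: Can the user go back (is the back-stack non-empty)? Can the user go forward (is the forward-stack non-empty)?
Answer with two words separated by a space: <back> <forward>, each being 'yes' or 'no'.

Answer: yes yes

Derivation:
After 1 (visit(M)): cur=M back=1 fwd=0
After 2 (back): cur=HOME back=0 fwd=1
After 3 (visit(O)): cur=O back=1 fwd=0
After 4 (visit(R)): cur=R back=2 fwd=0
After 5 (back): cur=O back=1 fwd=1
After 6 (visit(K)): cur=K back=2 fwd=0
After 7 (back): cur=O back=1 fwd=1
After 8 (visit(S)): cur=S back=2 fwd=0
After 9 (visit(U)): cur=U back=3 fwd=0
After 10 (visit(P)): cur=P back=4 fwd=0
After 11 (back): cur=U back=3 fwd=1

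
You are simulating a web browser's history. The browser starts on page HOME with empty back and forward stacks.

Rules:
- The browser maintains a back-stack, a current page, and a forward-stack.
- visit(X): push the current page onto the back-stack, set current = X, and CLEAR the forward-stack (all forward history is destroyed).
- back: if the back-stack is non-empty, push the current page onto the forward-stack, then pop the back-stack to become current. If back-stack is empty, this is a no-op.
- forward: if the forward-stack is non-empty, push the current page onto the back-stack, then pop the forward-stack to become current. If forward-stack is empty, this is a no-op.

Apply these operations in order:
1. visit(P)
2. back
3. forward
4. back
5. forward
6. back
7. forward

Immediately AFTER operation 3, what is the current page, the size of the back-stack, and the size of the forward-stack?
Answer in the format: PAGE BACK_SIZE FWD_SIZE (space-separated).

After 1 (visit(P)): cur=P back=1 fwd=0
After 2 (back): cur=HOME back=0 fwd=1
After 3 (forward): cur=P back=1 fwd=0

P 1 0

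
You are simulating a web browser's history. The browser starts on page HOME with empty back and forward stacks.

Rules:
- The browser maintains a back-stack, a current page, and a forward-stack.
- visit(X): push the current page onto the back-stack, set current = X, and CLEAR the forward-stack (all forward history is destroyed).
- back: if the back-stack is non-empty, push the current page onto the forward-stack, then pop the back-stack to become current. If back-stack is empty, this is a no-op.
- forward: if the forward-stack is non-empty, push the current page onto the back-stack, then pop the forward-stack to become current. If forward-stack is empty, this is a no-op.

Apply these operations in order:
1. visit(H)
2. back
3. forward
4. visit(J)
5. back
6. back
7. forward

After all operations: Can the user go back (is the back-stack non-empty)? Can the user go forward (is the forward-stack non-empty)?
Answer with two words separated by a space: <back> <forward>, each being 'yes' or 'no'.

After 1 (visit(H)): cur=H back=1 fwd=0
After 2 (back): cur=HOME back=0 fwd=1
After 3 (forward): cur=H back=1 fwd=0
After 4 (visit(J)): cur=J back=2 fwd=0
After 5 (back): cur=H back=1 fwd=1
After 6 (back): cur=HOME back=0 fwd=2
After 7 (forward): cur=H back=1 fwd=1

Answer: yes yes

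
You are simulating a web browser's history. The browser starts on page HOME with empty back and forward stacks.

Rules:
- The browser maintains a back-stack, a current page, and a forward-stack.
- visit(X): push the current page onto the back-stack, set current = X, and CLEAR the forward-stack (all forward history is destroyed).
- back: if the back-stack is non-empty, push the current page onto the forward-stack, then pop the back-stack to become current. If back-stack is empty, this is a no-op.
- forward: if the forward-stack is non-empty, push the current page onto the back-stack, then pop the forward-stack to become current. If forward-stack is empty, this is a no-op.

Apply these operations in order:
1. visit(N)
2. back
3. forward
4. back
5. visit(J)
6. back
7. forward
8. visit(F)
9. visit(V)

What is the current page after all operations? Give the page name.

After 1 (visit(N)): cur=N back=1 fwd=0
After 2 (back): cur=HOME back=0 fwd=1
After 3 (forward): cur=N back=1 fwd=0
After 4 (back): cur=HOME back=0 fwd=1
After 5 (visit(J)): cur=J back=1 fwd=0
After 6 (back): cur=HOME back=0 fwd=1
After 7 (forward): cur=J back=1 fwd=0
After 8 (visit(F)): cur=F back=2 fwd=0
After 9 (visit(V)): cur=V back=3 fwd=0

Answer: V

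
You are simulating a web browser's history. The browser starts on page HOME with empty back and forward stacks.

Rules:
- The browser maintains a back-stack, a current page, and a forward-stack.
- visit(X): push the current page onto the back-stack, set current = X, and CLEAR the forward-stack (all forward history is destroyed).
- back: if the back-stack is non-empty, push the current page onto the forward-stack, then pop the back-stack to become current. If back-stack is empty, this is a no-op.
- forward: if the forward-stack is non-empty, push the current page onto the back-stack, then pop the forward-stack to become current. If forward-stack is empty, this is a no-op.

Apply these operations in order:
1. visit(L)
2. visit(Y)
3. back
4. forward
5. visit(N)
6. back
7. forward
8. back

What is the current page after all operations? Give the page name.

After 1 (visit(L)): cur=L back=1 fwd=0
After 2 (visit(Y)): cur=Y back=2 fwd=0
After 3 (back): cur=L back=1 fwd=1
After 4 (forward): cur=Y back=2 fwd=0
After 5 (visit(N)): cur=N back=3 fwd=0
After 6 (back): cur=Y back=2 fwd=1
After 7 (forward): cur=N back=3 fwd=0
After 8 (back): cur=Y back=2 fwd=1

Answer: Y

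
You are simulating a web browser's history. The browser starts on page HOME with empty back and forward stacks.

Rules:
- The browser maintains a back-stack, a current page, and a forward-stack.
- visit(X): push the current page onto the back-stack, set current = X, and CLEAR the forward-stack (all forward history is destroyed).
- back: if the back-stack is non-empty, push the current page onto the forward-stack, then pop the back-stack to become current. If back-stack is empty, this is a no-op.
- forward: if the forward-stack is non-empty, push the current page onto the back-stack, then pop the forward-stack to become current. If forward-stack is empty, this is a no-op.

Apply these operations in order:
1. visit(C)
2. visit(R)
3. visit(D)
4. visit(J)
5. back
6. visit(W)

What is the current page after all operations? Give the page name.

Answer: W

Derivation:
After 1 (visit(C)): cur=C back=1 fwd=0
After 2 (visit(R)): cur=R back=2 fwd=0
After 3 (visit(D)): cur=D back=3 fwd=0
After 4 (visit(J)): cur=J back=4 fwd=0
After 5 (back): cur=D back=3 fwd=1
After 6 (visit(W)): cur=W back=4 fwd=0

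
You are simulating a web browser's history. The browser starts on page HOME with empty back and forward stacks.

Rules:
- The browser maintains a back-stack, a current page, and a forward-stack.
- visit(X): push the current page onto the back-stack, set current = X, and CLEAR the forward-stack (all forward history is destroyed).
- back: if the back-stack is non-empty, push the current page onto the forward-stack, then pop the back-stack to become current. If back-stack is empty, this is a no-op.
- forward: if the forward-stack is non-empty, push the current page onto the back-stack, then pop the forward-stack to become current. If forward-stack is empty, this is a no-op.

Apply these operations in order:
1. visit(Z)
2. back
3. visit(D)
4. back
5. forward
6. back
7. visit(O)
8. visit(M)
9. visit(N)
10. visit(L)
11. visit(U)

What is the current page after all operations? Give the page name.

After 1 (visit(Z)): cur=Z back=1 fwd=0
After 2 (back): cur=HOME back=0 fwd=1
After 3 (visit(D)): cur=D back=1 fwd=0
After 4 (back): cur=HOME back=0 fwd=1
After 5 (forward): cur=D back=1 fwd=0
After 6 (back): cur=HOME back=0 fwd=1
After 7 (visit(O)): cur=O back=1 fwd=0
After 8 (visit(M)): cur=M back=2 fwd=0
After 9 (visit(N)): cur=N back=3 fwd=0
After 10 (visit(L)): cur=L back=4 fwd=0
After 11 (visit(U)): cur=U back=5 fwd=0

Answer: U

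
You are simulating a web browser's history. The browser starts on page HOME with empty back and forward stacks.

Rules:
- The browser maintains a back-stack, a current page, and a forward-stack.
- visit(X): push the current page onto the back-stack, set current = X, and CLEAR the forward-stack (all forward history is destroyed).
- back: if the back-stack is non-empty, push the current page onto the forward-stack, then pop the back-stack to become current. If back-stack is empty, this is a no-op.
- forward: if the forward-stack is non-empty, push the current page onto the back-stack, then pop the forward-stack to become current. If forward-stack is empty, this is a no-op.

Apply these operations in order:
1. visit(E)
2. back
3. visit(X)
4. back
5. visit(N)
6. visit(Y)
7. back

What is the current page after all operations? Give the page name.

Answer: N

Derivation:
After 1 (visit(E)): cur=E back=1 fwd=0
After 2 (back): cur=HOME back=0 fwd=1
After 3 (visit(X)): cur=X back=1 fwd=0
After 4 (back): cur=HOME back=0 fwd=1
After 5 (visit(N)): cur=N back=1 fwd=0
After 6 (visit(Y)): cur=Y back=2 fwd=0
After 7 (back): cur=N back=1 fwd=1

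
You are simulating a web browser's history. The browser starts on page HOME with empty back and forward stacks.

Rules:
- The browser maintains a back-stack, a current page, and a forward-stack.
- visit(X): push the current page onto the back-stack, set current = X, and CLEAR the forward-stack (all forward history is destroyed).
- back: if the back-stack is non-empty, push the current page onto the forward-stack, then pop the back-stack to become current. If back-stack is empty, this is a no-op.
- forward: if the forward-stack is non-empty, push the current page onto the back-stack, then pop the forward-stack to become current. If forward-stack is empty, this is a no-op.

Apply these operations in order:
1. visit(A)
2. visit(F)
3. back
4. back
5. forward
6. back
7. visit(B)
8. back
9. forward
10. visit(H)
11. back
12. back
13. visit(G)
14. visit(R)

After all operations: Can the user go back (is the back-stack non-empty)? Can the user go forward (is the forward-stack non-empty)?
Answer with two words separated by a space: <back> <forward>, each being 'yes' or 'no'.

After 1 (visit(A)): cur=A back=1 fwd=0
After 2 (visit(F)): cur=F back=2 fwd=0
After 3 (back): cur=A back=1 fwd=1
After 4 (back): cur=HOME back=0 fwd=2
After 5 (forward): cur=A back=1 fwd=1
After 6 (back): cur=HOME back=0 fwd=2
After 7 (visit(B)): cur=B back=1 fwd=0
After 8 (back): cur=HOME back=0 fwd=1
After 9 (forward): cur=B back=1 fwd=0
After 10 (visit(H)): cur=H back=2 fwd=0
After 11 (back): cur=B back=1 fwd=1
After 12 (back): cur=HOME back=0 fwd=2
After 13 (visit(G)): cur=G back=1 fwd=0
After 14 (visit(R)): cur=R back=2 fwd=0

Answer: yes no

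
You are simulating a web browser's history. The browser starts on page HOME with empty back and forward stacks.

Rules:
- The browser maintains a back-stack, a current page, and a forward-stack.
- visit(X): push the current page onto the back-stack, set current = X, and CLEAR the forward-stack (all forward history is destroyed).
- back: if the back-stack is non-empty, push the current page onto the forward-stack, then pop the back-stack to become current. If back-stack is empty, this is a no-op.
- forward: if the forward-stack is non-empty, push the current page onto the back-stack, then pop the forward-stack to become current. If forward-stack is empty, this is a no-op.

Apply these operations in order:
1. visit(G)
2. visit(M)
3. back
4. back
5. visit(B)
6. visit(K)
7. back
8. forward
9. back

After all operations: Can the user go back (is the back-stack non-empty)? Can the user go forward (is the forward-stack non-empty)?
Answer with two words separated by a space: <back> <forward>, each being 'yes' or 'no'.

Answer: yes yes

Derivation:
After 1 (visit(G)): cur=G back=1 fwd=0
After 2 (visit(M)): cur=M back=2 fwd=0
After 3 (back): cur=G back=1 fwd=1
After 4 (back): cur=HOME back=0 fwd=2
After 5 (visit(B)): cur=B back=1 fwd=0
After 6 (visit(K)): cur=K back=2 fwd=0
After 7 (back): cur=B back=1 fwd=1
After 8 (forward): cur=K back=2 fwd=0
After 9 (back): cur=B back=1 fwd=1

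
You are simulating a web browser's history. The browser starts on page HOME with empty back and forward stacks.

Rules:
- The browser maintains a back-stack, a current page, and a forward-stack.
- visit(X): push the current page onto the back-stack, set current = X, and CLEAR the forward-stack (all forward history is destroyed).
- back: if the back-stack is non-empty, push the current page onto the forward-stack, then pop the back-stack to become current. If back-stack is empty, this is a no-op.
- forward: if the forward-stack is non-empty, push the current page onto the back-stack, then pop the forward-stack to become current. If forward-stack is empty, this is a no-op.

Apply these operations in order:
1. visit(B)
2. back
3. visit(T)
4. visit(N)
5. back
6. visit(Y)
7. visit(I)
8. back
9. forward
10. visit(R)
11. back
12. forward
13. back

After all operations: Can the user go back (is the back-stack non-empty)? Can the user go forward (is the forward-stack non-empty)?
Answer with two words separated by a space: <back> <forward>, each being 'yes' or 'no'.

After 1 (visit(B)): cur=B back=1 fwd=0
After 2 (back): cur=HOME back=0 fwd=1
After 3 (visit(T)): cur=T back=1 fwd=0
After 4 (visit(N)): cur=N back=2 fwd=0
After 5 (back): cur=T back=1 fwd=1
After 6 (visit(Y)): cur=Y back=2 fwd=0
After 7 (visit(I)): cur=I back=3 fwd=0
After 8 (back): cur=Y back=2 fwd=1
After 9 (forward): cur=I back=3 fwd=0
After 10 (visit(R)): cur=R back=4 fwd=0
After 11 (back): cur=I back=3 fwd=1
After 12 (forward): cur=R back=4 fwd=0
After 13 (back): cur=I back=3 fwd=1

Answer: yes yes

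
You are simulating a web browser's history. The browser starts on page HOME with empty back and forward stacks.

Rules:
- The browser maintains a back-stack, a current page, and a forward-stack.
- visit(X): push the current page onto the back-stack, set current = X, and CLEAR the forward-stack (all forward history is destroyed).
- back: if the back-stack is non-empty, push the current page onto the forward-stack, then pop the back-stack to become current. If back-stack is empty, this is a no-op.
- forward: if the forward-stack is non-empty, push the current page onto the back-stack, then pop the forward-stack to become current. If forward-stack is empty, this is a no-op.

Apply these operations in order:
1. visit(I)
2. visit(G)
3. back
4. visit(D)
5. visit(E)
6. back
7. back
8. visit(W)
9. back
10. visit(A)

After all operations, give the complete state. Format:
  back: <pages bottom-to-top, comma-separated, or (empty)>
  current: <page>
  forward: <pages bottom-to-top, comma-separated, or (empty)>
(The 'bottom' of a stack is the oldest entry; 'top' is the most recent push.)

Answer: back: HOME,I
current: A
forward: (empty)

Derivation:
After 1 (visit(I)): cur=I back=1 fwd=0
After 2 (visit(G)): cur=G back=2 fwd=0
After 3 (back): cur=I back=1 fwd=1
After 4 (visit(D)): cur=D back=2 fwd=0
After 5 (visit(E)): cur=E back=3 fwd=0
After 6 (back): cur=D back=2 fwd=1
After 7 (back): cur=I back=1 fwd=2
After 8 (visit(W)): cur=W back=2 fwd=0
After 9 (back): cur=I back=1 fwd=1
After 10 (visit(A)): cur=A back=2 fwd=0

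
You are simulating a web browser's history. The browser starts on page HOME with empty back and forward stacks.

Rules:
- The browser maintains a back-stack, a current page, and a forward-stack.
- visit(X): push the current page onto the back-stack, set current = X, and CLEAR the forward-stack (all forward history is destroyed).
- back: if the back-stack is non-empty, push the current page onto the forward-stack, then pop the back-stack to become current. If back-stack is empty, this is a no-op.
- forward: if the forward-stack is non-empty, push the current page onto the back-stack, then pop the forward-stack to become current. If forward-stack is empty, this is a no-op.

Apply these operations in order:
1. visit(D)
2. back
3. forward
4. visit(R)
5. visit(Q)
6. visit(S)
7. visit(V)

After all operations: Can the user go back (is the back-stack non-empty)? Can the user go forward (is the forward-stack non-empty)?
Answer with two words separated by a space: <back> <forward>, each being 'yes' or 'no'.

Answer: yes no

Derivation:
After 1 (visit(D)): cur=D back=1 fwd=0
After 2 (back): cur=HOME back=0 fwd=1
After 3 (forward): cur=D back=1 fwd=0
After 4 (visit(R)): cur=R back=2 fwd=0
After 5 (visit(Q)): cur=Q back=3 fwd=0
After 6 (visit(S)): cur=S back=4 fwd=0
After 7 (visit(V)): cur=V back=5 fwd=0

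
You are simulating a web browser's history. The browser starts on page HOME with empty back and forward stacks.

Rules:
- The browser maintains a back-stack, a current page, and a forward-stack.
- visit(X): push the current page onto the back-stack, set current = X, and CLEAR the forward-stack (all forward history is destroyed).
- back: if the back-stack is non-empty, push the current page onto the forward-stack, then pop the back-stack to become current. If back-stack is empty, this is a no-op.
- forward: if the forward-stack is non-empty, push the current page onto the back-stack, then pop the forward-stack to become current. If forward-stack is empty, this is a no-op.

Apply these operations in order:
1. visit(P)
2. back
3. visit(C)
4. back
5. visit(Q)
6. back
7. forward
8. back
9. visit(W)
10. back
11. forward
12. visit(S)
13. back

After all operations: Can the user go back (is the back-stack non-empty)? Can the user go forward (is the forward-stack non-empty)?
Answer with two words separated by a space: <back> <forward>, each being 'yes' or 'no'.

Answer: yes yes

Derivation:
After 1 (visit(P)): cur=P back=1 fwd=0
After 2 (back): cur=HOME back=0 fwd=1
After 3 (visit(C)): cur=C back=1 fwd=0
After 4 (back): cur=HOME back=0 fwd=1
After 5 (visit(Q)): cur=Q back=1 fwd=0
After 6 (back): cur=HOME back=0 fwd=1
After 7 (forward): cur=Q back=1 fwd=0
After 8 (back): cur=HOME back=0 fwd=1
After 9 (visit(W)): cur=W back=1 fwd=0
After 10 (back): cur=HOME back=0 fwd=1
After 11 (forward): cur=W back=1 fwd=0
After 12 (visit(S)): cur=S back=2 fwd=0
After 13 (back): cur=W back=1 fwd=1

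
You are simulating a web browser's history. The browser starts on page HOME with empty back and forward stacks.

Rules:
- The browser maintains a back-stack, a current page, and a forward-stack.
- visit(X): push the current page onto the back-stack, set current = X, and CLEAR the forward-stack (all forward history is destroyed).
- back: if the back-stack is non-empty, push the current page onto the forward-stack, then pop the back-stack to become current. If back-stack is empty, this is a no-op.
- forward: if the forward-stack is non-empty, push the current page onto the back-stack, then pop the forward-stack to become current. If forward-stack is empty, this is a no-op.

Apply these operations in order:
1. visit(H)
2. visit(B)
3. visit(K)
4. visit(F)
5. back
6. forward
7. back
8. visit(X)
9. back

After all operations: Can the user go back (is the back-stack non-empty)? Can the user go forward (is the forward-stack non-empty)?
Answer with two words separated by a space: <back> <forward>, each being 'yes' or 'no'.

After 1 (visit(H)): cur=H back=1 fwd=0
After 2 (visit(B)): cur=B back=2 fwd=0
After 3 (visit(K)): cur=K back=3 fwd=0
After 4 (visit(F)): cur=F back=4 fwd=0
After 5 (back): cur=K back=3 fwd=1
After 6 (forward): cur=F back=4 fwd=0
After 7 (back): cur=K back=3 fwd=1
After 8 (visit(X)): cur=X back=4 fwd=0
After 9 (back): cur=K back=3 fwd=1

Answer: yes yes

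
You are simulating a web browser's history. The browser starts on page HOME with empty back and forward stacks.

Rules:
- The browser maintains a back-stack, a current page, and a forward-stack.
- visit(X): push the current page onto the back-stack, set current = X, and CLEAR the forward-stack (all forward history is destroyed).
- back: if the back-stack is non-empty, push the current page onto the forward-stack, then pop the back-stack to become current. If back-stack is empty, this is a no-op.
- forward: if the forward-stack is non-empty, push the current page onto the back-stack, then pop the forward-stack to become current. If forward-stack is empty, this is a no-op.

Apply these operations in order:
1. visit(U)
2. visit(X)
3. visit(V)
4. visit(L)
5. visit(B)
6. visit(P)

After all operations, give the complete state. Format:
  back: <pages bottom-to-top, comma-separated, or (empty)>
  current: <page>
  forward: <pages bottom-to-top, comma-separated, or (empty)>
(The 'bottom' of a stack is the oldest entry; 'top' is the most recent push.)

Answer: back: HOME,U,X,V,L,B
current: P
forward: (empty)

Derivation:
After 1 (visit(U)): cur=U back=1 fwd=0
After 2 (visit(X)): cur=X back=2 fwd=0
After 3 (visit(V)): cur=V back=3 fwd=0
After 4 (visit(L)): cur=L back=4 fwd=0
After 5 (visit(B)): cur=B back=5 fwd=0
After 6 (visit(P)): cur=P back=6 fwd=0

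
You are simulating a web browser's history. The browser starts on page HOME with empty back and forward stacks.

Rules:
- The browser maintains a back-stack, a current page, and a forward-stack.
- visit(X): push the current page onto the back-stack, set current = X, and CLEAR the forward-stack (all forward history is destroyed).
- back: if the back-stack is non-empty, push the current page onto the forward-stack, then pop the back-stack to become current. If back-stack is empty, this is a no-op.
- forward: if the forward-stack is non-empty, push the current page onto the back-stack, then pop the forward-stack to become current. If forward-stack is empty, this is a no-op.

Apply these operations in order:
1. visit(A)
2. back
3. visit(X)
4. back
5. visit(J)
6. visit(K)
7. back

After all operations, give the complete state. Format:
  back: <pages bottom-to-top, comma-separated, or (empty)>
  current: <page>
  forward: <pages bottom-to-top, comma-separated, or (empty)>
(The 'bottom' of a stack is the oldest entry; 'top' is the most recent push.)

After 1 (visit(A)): cur=A back=1 fwd=0
After 2 (back): cur=HOME back=0 fwd=1
After 3 (visit(X)): cur=X back=1 fwd=0
After 4 (back): cur=HOME back=0 fwd=1
After 5 (visit(J)): cur=J back=1 fwd=0
After 6 (visit(K)): cur=K back=2 fwd=0
After 7 (back): cur=J back=1 fwd=1

Answer: back: HOME
current: J
forward: K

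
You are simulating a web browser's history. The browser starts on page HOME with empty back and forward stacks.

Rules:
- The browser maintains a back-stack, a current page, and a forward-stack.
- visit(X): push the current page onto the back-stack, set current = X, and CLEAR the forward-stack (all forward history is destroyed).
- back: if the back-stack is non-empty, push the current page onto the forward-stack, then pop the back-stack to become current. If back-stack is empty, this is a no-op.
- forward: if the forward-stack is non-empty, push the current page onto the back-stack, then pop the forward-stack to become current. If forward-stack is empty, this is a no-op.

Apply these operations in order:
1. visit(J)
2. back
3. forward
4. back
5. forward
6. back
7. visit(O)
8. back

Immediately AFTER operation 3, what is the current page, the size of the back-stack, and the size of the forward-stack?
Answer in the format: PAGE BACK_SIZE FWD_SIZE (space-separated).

After 1 (visit(J)): cur=J back=1 fwd=0
After 2 (back): cur=HOME back=0 fwd=1
After 3 (forward): cur=J back=1 fwd=0

J 1 0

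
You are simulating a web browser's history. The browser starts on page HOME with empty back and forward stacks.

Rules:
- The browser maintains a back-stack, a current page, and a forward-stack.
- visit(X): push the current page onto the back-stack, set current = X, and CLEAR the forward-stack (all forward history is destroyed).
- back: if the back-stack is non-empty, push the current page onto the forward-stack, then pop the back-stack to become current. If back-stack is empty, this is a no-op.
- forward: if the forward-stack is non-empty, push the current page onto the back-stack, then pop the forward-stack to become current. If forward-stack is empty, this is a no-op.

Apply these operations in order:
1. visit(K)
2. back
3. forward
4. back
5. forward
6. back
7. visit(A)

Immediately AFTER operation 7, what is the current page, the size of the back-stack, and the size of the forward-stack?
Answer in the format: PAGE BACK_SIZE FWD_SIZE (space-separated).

After 1 (visit(K)): cur=K back=1 fwd=0
After 2 (back): cur=HOME back=0 fwd=1
After 3 (forward): cur=K back=1 fwd=0
After 4 (back): cur=HOME back=0 fwd=1
After 5 (forward): cur=K back=1 fwd=0
After 6 (back): cur=HOME back=0 fwd=1
After 7 (visit(A)): cur=A back=1 fwd=0

A 1 0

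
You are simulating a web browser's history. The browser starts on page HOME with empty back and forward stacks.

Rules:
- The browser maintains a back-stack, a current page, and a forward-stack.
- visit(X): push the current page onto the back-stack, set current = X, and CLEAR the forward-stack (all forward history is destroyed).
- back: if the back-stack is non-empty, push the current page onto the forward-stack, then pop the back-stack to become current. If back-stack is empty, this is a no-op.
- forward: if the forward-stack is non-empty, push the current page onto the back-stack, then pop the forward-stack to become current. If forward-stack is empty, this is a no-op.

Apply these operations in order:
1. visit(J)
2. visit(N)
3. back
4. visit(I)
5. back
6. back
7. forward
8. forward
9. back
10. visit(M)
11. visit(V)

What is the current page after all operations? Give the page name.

Answer: V

Derivation:
After 1 (visit(J)): cur=J back=1 fwd=0
After 2 (visit(N)): cur=N back=2 fwd=0
After 3 (back): cur=J back=1 fwd=1
After 4 (visit(I)): cur=I back=2 fwd=0
After 5 (back): cur=J back=1 fwd=1
After 6 (back): cur=HOME back=0 fwd=2
After 7 (forward): cur=J back=1 fwd=1
After 8 (forward): cur=I back=2 fwd=0
After 9 (back): cur=J back=1 fwd=1
After 10 (visit(M)): cur=M back=2 fwd=0
After 11 (visit(V)): cur=V back=3 fwd=0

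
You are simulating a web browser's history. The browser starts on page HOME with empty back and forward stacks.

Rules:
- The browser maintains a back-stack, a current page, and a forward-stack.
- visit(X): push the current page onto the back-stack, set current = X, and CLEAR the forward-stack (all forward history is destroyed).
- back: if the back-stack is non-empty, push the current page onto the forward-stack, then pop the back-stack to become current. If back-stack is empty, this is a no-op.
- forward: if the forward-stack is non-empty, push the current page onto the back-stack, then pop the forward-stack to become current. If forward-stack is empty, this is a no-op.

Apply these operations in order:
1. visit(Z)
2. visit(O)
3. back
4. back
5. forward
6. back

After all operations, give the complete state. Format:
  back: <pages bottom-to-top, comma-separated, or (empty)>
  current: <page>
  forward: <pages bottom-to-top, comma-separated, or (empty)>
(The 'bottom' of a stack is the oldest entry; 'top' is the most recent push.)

After 1 (visit(Z)): cur=Z back=1 fwd=0
After 2 (visit(O)): cur=O back=2 fwd=0
After 3 (back): cur=Z back=1 fwd=1
After 4 (back): cur=HOME back=0 fwd=2
After 5 (forward): cur=Z back=1 fwd=1
After 6 (back): cur=HOME back=0 fwd=2

Answer: back: (empty)
current: HOME
forward: O,Z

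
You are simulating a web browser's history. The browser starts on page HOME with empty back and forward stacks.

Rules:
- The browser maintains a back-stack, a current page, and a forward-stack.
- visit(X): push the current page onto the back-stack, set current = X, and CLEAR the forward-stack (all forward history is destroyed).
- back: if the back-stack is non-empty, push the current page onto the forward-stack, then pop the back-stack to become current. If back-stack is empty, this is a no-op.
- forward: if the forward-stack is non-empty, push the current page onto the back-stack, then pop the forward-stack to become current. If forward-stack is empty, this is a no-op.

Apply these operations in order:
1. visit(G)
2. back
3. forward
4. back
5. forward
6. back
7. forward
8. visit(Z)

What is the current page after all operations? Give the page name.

After 1 (visit(G)): cur=G back=1 fwd=0
After 2 (back): cur=HOME back=0 fwd=1
After 3 (forward): cur=G back=1 fwd=0
After 4 (back): cur=HOME back=0 fwd=1
After 5 (forward): cur=G back=1 fwd=0
After 6 (back): cur=HOME back=0 fwd=1
After 7 (forward): cur=G back=1 fwd=0
After 8 (visit(Z)): cur=Z back=2 fwd=0

Answer: Z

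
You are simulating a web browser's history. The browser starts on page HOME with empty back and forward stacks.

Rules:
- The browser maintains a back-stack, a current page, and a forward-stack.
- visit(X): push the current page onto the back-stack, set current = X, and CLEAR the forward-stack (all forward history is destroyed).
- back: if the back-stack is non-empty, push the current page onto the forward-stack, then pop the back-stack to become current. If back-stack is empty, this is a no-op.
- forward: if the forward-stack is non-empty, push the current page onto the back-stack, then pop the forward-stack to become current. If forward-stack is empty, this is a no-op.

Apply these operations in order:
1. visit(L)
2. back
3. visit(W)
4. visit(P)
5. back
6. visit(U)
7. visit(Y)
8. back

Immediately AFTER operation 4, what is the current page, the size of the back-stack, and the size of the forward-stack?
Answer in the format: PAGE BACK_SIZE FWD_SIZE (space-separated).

After 1 (visit(L)): cur=L back=1 fwd=0
After 2 (back): cur=HOME back=0 fwd=1
After 3 (visit(W)): cur=W back=1 fwd=0
After 4 (visit(P)): cur=P back=2 fwd=0

P 2 0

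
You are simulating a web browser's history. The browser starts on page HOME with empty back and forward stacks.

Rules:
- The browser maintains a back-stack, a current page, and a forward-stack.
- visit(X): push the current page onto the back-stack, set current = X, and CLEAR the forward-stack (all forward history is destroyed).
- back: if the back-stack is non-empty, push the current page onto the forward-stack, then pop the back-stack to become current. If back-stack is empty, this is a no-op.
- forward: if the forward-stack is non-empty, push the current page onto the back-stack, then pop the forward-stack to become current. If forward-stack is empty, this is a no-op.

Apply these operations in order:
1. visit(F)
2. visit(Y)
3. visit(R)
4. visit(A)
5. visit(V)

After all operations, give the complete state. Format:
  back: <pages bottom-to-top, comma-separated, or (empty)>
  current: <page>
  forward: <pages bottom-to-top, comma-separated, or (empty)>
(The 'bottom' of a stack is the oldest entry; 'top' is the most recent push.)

Answer: back: HOME,F,Y,R,A
current: V
forward: (empty)

Derivation:
After 1 (visit(F)): cur=F back=1 fwd=0
After 2 (visit(Y)): cur=Y back=2 fwd=0
After 3 (visit(R)): cur=R back=3 fwd=0
After 4 (visit(A)): cur=A back=4 fwd=0
After 5 (visit(V)): cur=V back=5 fwd=0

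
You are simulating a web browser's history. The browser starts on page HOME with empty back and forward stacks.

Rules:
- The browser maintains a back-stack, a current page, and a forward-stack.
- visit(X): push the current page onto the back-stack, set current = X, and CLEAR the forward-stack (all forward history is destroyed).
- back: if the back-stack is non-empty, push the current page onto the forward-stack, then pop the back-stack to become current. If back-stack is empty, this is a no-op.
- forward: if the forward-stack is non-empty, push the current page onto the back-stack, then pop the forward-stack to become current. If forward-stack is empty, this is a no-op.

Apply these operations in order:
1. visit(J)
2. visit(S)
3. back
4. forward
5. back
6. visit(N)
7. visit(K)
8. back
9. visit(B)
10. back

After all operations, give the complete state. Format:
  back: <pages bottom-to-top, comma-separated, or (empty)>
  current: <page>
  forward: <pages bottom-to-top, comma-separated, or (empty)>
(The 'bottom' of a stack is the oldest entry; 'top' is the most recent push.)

Answer: back: HOME,J
current: N
forward: B

Derivation:
After 1 (visit(J)): cur=J back=1 fwd=0
After 2 (visit(S)): cur=S back=2 fwd=0
After 3 (back): cur=J back=1 fwd=1
After 4 (forward): cur=S back=2 fwd=0
After 5 (back): cur=J back=1 fwd=1
After 6 (visit(N)): cur=N back=2 fwd=0
After 7 (visit(K)): cur=K back=3 fwd=0
After 8 (back): cur=N back=2 fwd=1
After 9 (visit(B)): cur=B back=3 fwd=0
After 10 (back): cur=N back=2 fwd=1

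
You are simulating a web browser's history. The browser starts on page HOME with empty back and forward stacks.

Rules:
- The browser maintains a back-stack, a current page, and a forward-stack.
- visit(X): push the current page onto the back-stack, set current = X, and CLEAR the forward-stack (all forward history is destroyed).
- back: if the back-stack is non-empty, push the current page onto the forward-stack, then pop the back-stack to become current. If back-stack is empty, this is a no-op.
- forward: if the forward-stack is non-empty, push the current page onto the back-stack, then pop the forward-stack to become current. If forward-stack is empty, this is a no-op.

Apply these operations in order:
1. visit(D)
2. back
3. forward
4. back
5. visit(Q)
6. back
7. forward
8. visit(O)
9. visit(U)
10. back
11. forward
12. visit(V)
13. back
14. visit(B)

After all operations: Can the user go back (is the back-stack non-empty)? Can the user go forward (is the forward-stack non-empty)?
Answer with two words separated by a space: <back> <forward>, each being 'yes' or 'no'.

After 1 (visit(D)): cur=D back=1 fwd=0
After 2 (back): cur=HOME back=0 fwd=1
After 3 (forward): cur=D back=1 fwd=0
After 4 (back): cur=HOME back=0 fwd=1
After 5 (visit(Q)): cur=Q back=1 fwd=0
After 6 (back): cur=HOME back=0 fwd=1
After 7 (forward): cur=Q back=1 fwd=0
After 8 (visit(O)): cur=O back=2 fwd=0
After 9 (visit(U)): cur=U back=3 fwd=0
After 10 (back): cur=O back=2 fwd=1
After 11 (forward): cur=U back=3 fwd=0
After 12 (visit(V)): cur=V back=4 fwd=0
After 13 (back): cur=U back=3 fwd=1
After 14 (visit(B)): cur=B back=4 fwd=0

Answer: yes no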